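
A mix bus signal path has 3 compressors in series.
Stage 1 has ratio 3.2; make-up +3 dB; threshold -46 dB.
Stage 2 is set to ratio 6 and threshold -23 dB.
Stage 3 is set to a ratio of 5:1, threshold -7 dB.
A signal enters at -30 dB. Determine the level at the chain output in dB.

Stage 1: 16 dB above -46 dB, reduced 3.2:1 to 5 dB above → -41 dB; +3 dB make-up → -38 dB.
Stage 2: -38 dB is at or below the -23 dB threshold — no compression; output -38 dB.
Stage 3: -38 dB is at or below the -7 dB threshold — no compression; output -38 dB.

-38 dB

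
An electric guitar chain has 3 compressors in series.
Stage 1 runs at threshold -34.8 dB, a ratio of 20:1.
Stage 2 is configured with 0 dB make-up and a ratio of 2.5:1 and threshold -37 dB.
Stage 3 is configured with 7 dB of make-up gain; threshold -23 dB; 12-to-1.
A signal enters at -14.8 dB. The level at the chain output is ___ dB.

Stage 1: -14.8 dB is 20 dB over -34.8 dB; at 20:1 that becomes 1 dB over, giving -33.8 dB.
Stage 2: 3.2 dB above -37 dB, reduced 2.5:1 to 1.28 dB above → -35.72 dB.
Stage 3: -35.72 dB is at or below the -23 dB threshold — no compression; make-up brings it to -28.72 dB.

-28.72 dB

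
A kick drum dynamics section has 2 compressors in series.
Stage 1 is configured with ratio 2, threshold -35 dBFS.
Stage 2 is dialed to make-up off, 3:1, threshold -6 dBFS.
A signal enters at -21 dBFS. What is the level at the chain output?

-28 dBFS

Stage 1: -21 dBFS is 14 dB over -35 dBFS; at 2:1 that becomes 7 dB over, giving -28 dBFS.
Stage 2: -28 dBFS ≤ -6 dBFS, so stage 2 doesn't engage; output -28 dBFS.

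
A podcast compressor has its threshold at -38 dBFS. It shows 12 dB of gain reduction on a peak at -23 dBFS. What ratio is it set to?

Input overshoot = -23 − (-38) = 15 dB.
Output overshoot = 15 − 12 = 3 dB.
Ratio = input overshoot / output overshoot = 15 / 3 = 5.

5:1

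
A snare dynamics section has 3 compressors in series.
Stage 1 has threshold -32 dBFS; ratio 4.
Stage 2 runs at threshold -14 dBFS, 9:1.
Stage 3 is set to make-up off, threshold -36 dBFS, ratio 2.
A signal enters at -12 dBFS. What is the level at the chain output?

-31.5 dBFS

Stage 1: -12 dBFS is 20 dB over -32 dBFS; at 4:1 that becomes 5 dB over, giving -27 dBFS.
Stage 2: -27 dBFS is at or below the -14 dBFS threshold — no compression; output -27 dBFS.
Stage 3: overshoot 9 dB → 9/2 = 4.5 dB → -31.5 dBFS.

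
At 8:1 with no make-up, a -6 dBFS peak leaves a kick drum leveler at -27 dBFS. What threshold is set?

-30 dBFS

Let T be the threshold. Output overshoot = (input overshoot)/R, so -27 − T = (-6 − T)/8.
8·(-27 − T) = -6 − T → 7·T = -216 − (-6) = -210.
T = -210/7 = -30 dBFS.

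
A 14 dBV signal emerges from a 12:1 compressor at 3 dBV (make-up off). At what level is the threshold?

2 dBV

Input is 12 dB above T (since output overshoot × R = input overshoot: (3 − T)·12 = 14 − T gives T = 2 dBV).
Check: 2 + (14 − 2)/12 = 2 + 1 = 3 dBV. ✓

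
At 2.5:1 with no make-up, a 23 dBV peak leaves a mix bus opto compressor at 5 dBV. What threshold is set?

Let T be the threshold. Output overshoot = (input overshoot)/R, so 5 − T = (23 − T)/2.5.
2.5·(5 − T) = 23 − T → 1.5·T = 12.5 − 23 = -10.5.
T = -10.5/1.5 = -7 dBV.

-7 dBV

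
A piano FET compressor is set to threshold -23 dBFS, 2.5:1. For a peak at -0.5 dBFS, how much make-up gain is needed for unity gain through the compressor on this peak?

Without make-up, output = threshold + overshoot/2.5 = -23 + 9 = -14 dBFS.
Gap to target: 13.5 dB.

13.5 dB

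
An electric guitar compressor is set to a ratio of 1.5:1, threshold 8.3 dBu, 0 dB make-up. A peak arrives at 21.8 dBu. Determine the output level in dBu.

17.3 dBu

Overshoot: 21.8 − 8.3 = 13.5 dB.
1.5:1 compression reduces that to 13.5/1.5 = 9 dB over.
So the level is 8.3 + 9 = 17.3 dBu.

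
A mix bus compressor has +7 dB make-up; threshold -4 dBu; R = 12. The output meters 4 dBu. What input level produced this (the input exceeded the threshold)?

Remove make-up: 4 − 7 = -3 dBu.
Post-compression overshoot = -3 − (-4) = 1 dB.
Input overshoot = R × output overshoot = 12 dB → input = -4 + 12 = 8 dBu.

8 dBu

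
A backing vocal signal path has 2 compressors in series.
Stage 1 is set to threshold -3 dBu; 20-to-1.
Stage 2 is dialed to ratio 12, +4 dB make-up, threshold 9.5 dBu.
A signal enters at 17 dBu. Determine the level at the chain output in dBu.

Stage 1: 17 dBu is 20 dB over -3 dBu; at 20:1 that becomes 1 dB over, giving -2 dBu.
Stage 2: -2 dBu is at or below the 9.5 dBu threshold — no compression; make-up brings it to 2 dBu.

2 dBu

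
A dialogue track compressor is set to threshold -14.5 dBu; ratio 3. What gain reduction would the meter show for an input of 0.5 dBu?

10 dB

0.5 dBu exceeds the threshold by 15 dB.
After 3:1 compression the overshoot becomes 15/3 = 5 dB.
GR = overshoot in − overshoot out = 15 − 5 = 10 dB.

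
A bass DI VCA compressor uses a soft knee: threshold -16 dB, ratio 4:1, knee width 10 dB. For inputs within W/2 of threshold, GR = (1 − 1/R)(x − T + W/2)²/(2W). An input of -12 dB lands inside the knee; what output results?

x − T + W/2 = -12 − (-16) + 5 = 9.
GR = (1 − 1/4) × 9² / 20 = 0.75 × 81 / 20 = 3.0375 dB.
Output = -12 − 3.0375 = -15.0375 dB.

-15.0375 dB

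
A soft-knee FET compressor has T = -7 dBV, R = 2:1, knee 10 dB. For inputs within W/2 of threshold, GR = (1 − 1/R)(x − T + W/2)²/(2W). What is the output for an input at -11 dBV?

x − T + W/2 = -11 − (-7) + 5 = 1.
GR = (1 − 1/2) × 1² / 20 = 0.5 × 1 / 20 = 0.025 dB.
Output = -11 − 0.025 = -11.025 dBV.

-11.025 dBV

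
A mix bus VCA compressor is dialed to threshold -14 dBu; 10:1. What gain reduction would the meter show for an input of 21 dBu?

31.5 dB

21 dBu exceeds the threshold by 35 dB.
After 10:1 compression the overshoot becomes 35/10 = 3.5 dB.
GR = overshoot in − overshoot out = 35 − 3.5 = 31.5 dB.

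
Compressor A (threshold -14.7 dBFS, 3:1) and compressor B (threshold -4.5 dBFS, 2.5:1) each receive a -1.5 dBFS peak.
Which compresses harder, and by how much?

A: overshoot 13.2 dB → output overshoot 4.4 dB → GR 8.8 dB.
B: overshoot 3 dB → output overshoot 1.2 dB → GR 1.8 dB.
A applies 7 dB more gain reduction.

A, by 7 dB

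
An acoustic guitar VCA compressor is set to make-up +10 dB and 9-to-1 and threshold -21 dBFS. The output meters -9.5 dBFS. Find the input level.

-7.5 dBFS

Before make-up, the level was -9.5 − 10 = -19.5 dBFS.
Post-compression overshoot = -19.5 − (-21) = 1.5 dB.
Undo the ratio: input overshoot = 1.5 × 9 = 13.5 dB, giving input = -7.5 dBFS.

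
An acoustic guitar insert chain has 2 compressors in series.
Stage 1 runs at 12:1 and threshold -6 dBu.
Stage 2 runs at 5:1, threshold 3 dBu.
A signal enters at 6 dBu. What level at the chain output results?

-5 dBu

Stage 1: 12 dB above -6 dBu, reduced 12:1 to 1 dB above → -5 dBu.
Stage 2: -5 dBu ≤ 3 dBu, so stage 2 doesn't engage; output -5 dBu.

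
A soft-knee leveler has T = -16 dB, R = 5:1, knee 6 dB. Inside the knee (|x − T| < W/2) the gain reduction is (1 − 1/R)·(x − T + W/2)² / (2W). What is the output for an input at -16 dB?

x − T + W/2 = -16 − (-16) + 3 = 3.
GR = (1 − 1/5) × 3² / 12 = 0.8 × 9 / 12 = 0.6 dB.
Output = -16 − 0.6 = -16.6 dB.

-16.6 dB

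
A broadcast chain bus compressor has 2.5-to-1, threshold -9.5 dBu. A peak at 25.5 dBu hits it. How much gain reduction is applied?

21 dB

The signal is 35 dB above threshold.
After 2.5:1 compression the overshoot becomes 35/2.5 = 14 dB.
GR = overshoot in − overshoot out = 35 − 14 = 21 dB.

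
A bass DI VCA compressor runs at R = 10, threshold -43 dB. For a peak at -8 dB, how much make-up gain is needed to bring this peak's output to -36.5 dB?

Overshoot 35 dB → 35/10 = 3.5 dB after compression, so the compressed level is -43 + 3.5 = -39.5 dB.
Make-up = target − compressed = -36.5 − (-39.5) = 3 dB.

3 dB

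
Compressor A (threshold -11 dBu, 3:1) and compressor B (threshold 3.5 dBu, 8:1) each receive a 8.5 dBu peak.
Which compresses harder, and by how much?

A: overshoot 19.5 dB → output overshoot 6.5 dB → GR 13 dB.
B: overshoot 5 dB → output overshoot 0.625 dB → GR 4.375 dB.
A reduces 8.625 dB more.

A, by 8.625 dB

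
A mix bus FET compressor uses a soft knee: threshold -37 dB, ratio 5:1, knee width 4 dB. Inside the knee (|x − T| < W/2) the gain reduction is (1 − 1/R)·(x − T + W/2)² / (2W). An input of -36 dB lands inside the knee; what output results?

x − T + W/2 = -36 − (-37) + 2 = 3.
GR = (1 − 1/5) × 3² / 8 = 0.8 × 9 / 8 = 0.9 dB.
Output = -36 − 0.9 = -36.9 dB.

-36.9 dB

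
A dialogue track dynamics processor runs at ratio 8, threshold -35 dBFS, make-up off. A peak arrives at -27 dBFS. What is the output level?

Overshoot: -27 − (-35) = 8 dB.
At 8:1 the overshoot is divided by 8, leaving 1 dB above threshold.
So the level is -35 + 1 = -34 dBFS.

-34 dBFS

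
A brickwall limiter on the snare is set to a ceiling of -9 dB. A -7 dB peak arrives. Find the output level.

-9 dB

A brickwall limiter is an ∞:1 compressor: any input above the ceiling is clamped to -9 dB.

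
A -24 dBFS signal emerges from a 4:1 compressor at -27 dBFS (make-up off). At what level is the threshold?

Gain reduction = -24 − (-27) = 3 dB; output overshoot = GR / (R − 1) = 3 / 3 = 1 dB.
Threshold = output − output overshoot = -27 − 1 = -28 dBFS.

-28 dBFS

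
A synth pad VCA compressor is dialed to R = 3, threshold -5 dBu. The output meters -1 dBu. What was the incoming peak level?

7 dBu

That's 4 dB above the -5 dBu threshold.
Before 3:1 compression the overshoot was 4 × 3 = 12 dB, so input = -5 + 12 = 7 dBu.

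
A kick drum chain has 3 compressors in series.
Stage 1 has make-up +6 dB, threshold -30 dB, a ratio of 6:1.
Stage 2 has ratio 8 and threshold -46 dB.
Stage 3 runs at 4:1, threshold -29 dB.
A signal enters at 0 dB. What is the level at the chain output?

-42.625 dB

Stage 1: overshoot 30 dB → 30/6 = 5 dB → -25 dB; +6 dB make-up → -19 dB.
Stage 2: 27 dB above -46 dB, reduced 8:1 to 3.375 dB above → -42.625 dB.
Stage 3: -42.625 dB is at or below the -29 dB threshold — no compression; output -42.625 dB.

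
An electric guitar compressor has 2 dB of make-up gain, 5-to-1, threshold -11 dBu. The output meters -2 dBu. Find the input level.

Stripping the +2 dB make-up gives -4 dBu at the gain stage.
The compressed level sits -4 − (-11) = 7 dB over threshold.
Undo the ratio: input overshoot = 7 × 5 = 35 dB, giving input = 24 dBu.

24 dBu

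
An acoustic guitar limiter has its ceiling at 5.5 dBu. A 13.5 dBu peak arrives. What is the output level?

5.5 dBu

A brickwall limiter is an ∞:1 compressor: any input above the ceiling is clamped to 5.5 dBu.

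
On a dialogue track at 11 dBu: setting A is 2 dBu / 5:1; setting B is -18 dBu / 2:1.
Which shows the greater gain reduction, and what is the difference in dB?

A: GR = 9 − 9/5 = 7.2 dB.
B: GR = 29 − 29/2 = 14.5 dB.
Difference: 7.3 dB in favour of B.

B, by 7.3 dB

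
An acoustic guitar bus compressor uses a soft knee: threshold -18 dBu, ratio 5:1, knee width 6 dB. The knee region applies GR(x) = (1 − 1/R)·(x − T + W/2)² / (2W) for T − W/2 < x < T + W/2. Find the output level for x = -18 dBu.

x − T + W/2 = -18 − (-18) + 3 = 3.
GR = (1 − 1/5) × 3² / 12 = 0.8 × 9 / 12 = 0.6 dB.
Output = -18 − 0.6 = -18.6 dBu.

-18.6 dBu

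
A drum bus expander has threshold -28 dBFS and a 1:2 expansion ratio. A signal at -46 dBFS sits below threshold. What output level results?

-64 dBFS

Below threshold, a 1:2 expander applies gain = (2−1)×(T − x) of attenuation.
(2−1) × 18 = 18 dB, so output = -46 − 18 = -64 dBFS.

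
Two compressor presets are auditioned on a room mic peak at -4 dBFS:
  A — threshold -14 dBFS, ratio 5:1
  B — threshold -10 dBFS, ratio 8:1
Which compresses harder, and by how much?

A, by 2.75 dB

A: 10 dB over, compressed to 2 dB over, so 8 dB of GR.
B: 6 dB over, compressed to 0.75 dB over, so 5.25 dB of GR.
Difference: 2.75 dB in favour of A.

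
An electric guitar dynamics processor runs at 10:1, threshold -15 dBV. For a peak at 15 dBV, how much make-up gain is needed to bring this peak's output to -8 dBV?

The peak compresses to -15 + 30/10 = -12 dBV.
To reach -8 dBV requires -8 − (-12) = 4 dB of make-up.

4 dB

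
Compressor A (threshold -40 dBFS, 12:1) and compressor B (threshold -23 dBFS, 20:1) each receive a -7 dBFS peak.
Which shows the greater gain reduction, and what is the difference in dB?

A, by 15.05 dB

A: 33 dB over, compressed to 2.75 dB over, so 30.25 dB of GR.
B: 16 dB over, compressed to 0.8 dB over, so 15.2 dB of GR.
Difference: 15.05 dB in favour of A.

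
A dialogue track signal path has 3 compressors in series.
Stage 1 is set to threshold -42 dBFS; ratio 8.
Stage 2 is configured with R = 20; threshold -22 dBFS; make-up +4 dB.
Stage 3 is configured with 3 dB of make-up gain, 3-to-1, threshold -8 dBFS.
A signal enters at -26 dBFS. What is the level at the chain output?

-33 dBFS

Stage 1: 16 dB above -42 dBFS, reduced 8:1 to 2 dB above → -40 dBFS.
Stage 2: -40 dBFS ≤ -22 dBFS, so stage 2 doesn't engage; make-up brings it to -36 dBFS.
Stage 3: -36 dBFS is at or below the -8 dBFS threshold — no compression; make-up brings it to -33 dBFS.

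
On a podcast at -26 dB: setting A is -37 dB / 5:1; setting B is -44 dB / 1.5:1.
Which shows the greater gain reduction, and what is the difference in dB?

A, by 2.8 dB

A: 11 dB over, compressed to 2.2 dB over, so 8.8 dB of GR.
B: 18 dB over, compressed to 12 dB over, so 6 dB of GR.
A reduces 2.8 dB more.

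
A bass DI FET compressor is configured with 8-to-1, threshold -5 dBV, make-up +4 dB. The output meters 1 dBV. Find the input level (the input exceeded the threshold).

Stripping the +4 dB make-up gives -3 dBV at the gain stage.
That's 2 dB above the -5 dBV threshold.
Undo the ratio: input overshoot = 2 × 8 = 16 dB, giving input = 11 dBV.

11 dBV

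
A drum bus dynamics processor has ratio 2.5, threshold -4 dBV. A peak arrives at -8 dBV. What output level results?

-8 dBV is 4 dB below the -4 dBV threshold, so no gain reduction is applied.
Output = input = -8 dBV.

-8 dBV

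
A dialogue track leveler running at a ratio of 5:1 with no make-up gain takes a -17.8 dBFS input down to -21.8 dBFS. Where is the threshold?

-22.8 dBFS

Let T be the threshold. Output overshoot = (input overshoot)/R, so -21.8 − T = (-17.8 − T)/5.
5·(-21.8 − T) = -17.8 − T → 4·T = -109 − (-17.8) = -91.2.
T = -91.2/4 = -22.8 dBFS.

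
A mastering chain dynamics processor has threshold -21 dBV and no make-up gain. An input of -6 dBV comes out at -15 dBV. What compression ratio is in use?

2.5:1

Input overshoot = -6 − (-21) = 15 dB; output overshoot = -15 − (-21) = 6 dB.
Ratio = 15 / 6 = 2.5.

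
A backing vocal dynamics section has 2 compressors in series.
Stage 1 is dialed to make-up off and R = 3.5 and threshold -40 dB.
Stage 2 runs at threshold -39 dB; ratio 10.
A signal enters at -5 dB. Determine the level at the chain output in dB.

Stage 1: overshoot 35 dB → 35/3.5 = 10 dB → -30 dB.
Stage 2: 9 dB above -39 dB, reduced 10:1 to 0.9 dB above → -38.1 dB.

-38.1 dB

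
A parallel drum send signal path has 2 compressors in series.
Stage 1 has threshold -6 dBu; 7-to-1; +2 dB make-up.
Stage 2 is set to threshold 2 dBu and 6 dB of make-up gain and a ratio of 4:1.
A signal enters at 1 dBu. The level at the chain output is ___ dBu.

3 dBu

Stage 1: 1 dBu is 7 dB over -6 dBu; at 7:1 that becomes 1 dB over, giving -5 dBu; +2 dB make-up → -3 dBu.
Stage 2: -3 dBu ≤ 2 dBu, so stage 2 doesn't engage; make-up brings it to 3 dBu.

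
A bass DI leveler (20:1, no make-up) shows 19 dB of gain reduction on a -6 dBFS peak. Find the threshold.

-26 dBFS

Gain reduction = -6 − (-25) = 19 dB; output overshoot = GR / (R − 1) = 19 / 19 = 1 dB.
Threshold = output − output overshoot = -25 − 1 = -26 dBFS.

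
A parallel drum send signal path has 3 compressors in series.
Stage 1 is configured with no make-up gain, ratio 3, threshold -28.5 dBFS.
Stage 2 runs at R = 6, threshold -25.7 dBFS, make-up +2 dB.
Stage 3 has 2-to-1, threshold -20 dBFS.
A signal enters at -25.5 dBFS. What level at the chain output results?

-25.5 dBFS

Stage 1: -25.5 dBFS is 3 dB over -28.5 dBFS; at 3:1 that becomes 1 dB over, giving -27.5 dBFS.
Stage 2: -27.5 dBFS ≤ -25.7 dBFS, so stage 2 doesn't engage; make-up brings it to -25.5 dBFS.
Stage 3: -25.5 dBFS ≤ -20 dBFS, so stage 3 doesn't engage; output -25.5 dBFS.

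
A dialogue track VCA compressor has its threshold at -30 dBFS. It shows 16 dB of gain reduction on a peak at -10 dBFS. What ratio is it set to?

5:1

Input overshoot = -10 − (-30) = 20 dB.
Output overshoot = 20 − 16 = 4 dB.
Ratio = input overshoot / output overshoot = 20 / 4 = 5.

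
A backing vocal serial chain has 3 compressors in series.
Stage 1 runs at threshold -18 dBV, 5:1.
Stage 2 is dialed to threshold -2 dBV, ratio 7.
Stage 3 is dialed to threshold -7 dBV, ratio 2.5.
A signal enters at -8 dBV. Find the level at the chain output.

-16 dBV

Stage 1: -8 dBV is 10 dB over -18 dBV; at 5:1 that becomes 2 dB over, giving -16 dBV.
Stage 2: -16 dBV ≤ -2 dBV, so stage 2 doesn't engage; output -16 dBV.
Stage 3: -16 dBV is at or below the -7 dBV threshold — no compression; output -16 dBV.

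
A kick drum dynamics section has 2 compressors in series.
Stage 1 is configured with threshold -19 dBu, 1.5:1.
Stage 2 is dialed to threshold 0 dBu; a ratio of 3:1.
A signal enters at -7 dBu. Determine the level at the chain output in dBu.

Stage 1: -7 dBu is 12 dB over -19 dBu; at 1.5:1 that becomes 8 dB over, giving -11 dBu.
Stage 2: -11 dBu ≤ 0 dBu, so stage 2 doesn't engage; output -11 dBu.

-11 dBu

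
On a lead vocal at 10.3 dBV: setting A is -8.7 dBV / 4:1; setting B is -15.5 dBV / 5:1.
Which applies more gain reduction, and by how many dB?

A: overshoot 19 dB → output overshoot 4.75 dB → GR 14.25 dB.
B: overshoot 25.8 dB → output overshoot 5.16 dB → GR 20.64 dB.
Difference: 6.39 dB in favour of B.

B, by 6.39 dB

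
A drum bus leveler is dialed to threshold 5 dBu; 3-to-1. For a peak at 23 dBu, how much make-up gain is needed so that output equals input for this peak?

Overshoot 18 dB → 18/3 = 6 dB after compression, so the compressed level is 5 + 6 = 11 dBu.
Make-up = target − compressed = 23 − 11 = 12 dB.

12 dB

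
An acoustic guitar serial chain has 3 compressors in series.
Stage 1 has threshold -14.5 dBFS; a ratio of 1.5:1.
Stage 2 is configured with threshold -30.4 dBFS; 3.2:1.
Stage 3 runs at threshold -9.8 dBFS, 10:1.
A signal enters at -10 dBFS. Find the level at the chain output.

-24.49375 dBFS

Stage 1: 4.5 dB above -14.5 dBFS, reduced 1.5:1 to 3 dB above → -11.5 dBFS.
Stage 2: overshoot 18.9 dB → 18.9/3.2 = 5.90625 dB → -24.49375 dBFS.
Stage 3: -24.49375 dBFS is at or below the -9.8 dBFS threshold — no compression; output -24.49375 dBFS.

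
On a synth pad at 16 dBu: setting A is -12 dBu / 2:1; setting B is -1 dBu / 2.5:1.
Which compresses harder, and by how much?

A, by 3.8 dB

A: overshoot 28 dB → output overshoot 14 dB → GR 14 dB.
B: overshoot 17 dB → output overshoot 6.8 dB → GR 10.2 dB.
A reduces 3.8 dB more.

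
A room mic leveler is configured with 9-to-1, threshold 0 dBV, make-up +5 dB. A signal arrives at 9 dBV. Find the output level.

6 dBV

Overshoot: 9 − 0 = 9 dB.
The 9 dB excess becomes 1 dB after 9:1 reduction.
So the level is 0 + 1 = 1 dBV; make-up adds 5 dB, giving 6 dBV.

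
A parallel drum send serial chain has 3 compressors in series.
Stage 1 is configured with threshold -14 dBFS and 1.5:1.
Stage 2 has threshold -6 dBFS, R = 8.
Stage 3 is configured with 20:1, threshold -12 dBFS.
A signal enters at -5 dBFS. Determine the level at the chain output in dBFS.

-11.8 dBFS

Stage 1: overshoot 9 dB → 9/1.5 = 6 dB → -8 dBFS.
Stage 2: -8 dBFS is at or below the -6 dBFS threshold — no compression; output -8 dBFS.
Stage 3: overshoot 4 dB → 4/20 = 0.2 dB → -11.8 dBFS.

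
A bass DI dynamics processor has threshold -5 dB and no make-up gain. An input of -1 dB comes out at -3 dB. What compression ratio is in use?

Input overshoot = -1 − (-5) = 4 dB; output overshoot = -3 − (-5) = 2 dB.
Ratio = 4 / 2 = 2.

2:1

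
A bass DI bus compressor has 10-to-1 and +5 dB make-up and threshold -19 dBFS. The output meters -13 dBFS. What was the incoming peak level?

Stripping the +5 dB make-up gives -18 dBFS at the gain stage.
The compressed level sits -18 − (-19) = 1 dB over threshold.
Undo the ratio: input overshoot = 1 × 10 = 10 dB, giving input = -9 dBFS.

-9 dBFS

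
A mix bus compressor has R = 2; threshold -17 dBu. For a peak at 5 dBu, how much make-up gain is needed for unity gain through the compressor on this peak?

Overshoot 22 dB → 22/2 = 11 dB after compression, so the compressed level is -17 + 11 = -6 dBu.
Make-up = target − compressed = 5 − (-6) = 11 dB.

11 dB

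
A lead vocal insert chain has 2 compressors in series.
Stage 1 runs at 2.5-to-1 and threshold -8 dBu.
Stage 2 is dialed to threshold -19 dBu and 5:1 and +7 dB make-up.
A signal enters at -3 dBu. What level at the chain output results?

-9.4 dBu

Stage 1: overshoot 5 dB → 5/2.5 = 2 dB → -6 dBu.
Stage 2: overshoot 13 dB → 13/5 = 2.6 dB → -16.4 dBu; +7 dB make-up → -9.4 dBu.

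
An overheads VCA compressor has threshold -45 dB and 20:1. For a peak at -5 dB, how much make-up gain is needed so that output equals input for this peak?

38 dB

The peak compresses to -45 + 40/20 = -43 dB.
To reach -5 dB requires -5 − (-43) = 38 dB of make-up.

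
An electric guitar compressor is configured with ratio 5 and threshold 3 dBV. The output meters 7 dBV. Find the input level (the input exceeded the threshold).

23 dBV

The compressed level sits 7 − 3 = 4 dB over threshold.
Before 5:1 compression the overshoot was 4 × 5 = 20 dB, so input = 3 + 20 = 23 dBV.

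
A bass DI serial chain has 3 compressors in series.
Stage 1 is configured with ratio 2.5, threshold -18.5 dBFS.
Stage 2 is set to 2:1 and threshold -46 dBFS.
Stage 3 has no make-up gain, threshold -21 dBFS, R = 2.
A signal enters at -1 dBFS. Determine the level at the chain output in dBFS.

Stage 1: 17.5 dB above -18.5 dBFS, reduced 2.5:1 to 7 dB above → -11.5 dBFS.
Stage 2: 34.5 dB above -46 dBFS, reduced 2:1 to 17.25 dB above → -28.75 dBFS.
Stage 3: -28.75 dBFS ≤ -21 dBFS, so stage 3 doesn't engage; output -28.75 dBFS.

-28.75 dBFS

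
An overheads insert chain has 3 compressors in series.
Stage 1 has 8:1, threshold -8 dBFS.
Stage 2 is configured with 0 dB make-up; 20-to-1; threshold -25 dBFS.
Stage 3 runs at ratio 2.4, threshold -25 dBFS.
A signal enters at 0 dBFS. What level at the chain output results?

-24.625 dBFS

Stage 1: 8 dB above -8 dBFS, reduced 8:1 to 1 dB above → -7 dBFS.
Stage 2: -7 dBFS is 18 dB over -25 dBFS; at 20:1 that becomes 0.9 dB over, giving -24.1 dBFS.
Stage 3: overshoot 0.9 dB → 0.9/2.4 = 0.375 dB → -24.625 dBFS.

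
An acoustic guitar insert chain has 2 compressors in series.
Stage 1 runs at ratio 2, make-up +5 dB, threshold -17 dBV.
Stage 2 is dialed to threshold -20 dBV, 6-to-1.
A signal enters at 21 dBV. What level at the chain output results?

-15.5 dBV

Stage 1: 38 dB above -17 dBV, reduced 2:1 to 19 dB above → 2 dBV; +5 dB make-up → 7 dBV.
Stage 2: overshoot 27 dB → 27/6 = 4.5 dB → -15.5 dBV.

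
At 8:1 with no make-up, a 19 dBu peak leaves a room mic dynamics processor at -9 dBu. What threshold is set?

-13 dBu

Gain reduction = 19 − (-9) = 28 dB; output overshoot = GR / (R − 1) = 28 / 7 = 4 dB.
Threshold = output − output overshoot = -9 − 4 = -13 dBu.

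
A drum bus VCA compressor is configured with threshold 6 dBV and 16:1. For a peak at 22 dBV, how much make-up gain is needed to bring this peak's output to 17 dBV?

10 dB

Overshoot 16 dB → 16/16 = 1 dB after compression, so the compressed level is 6 + 1 = 7 dBV.
Make-up = target − compressed = 17 − 7 = 10 dB.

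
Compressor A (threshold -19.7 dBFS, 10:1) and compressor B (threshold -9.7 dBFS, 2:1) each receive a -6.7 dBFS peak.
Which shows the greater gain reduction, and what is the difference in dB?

A, by 10.2 dB

A: 13 dB over, compressed to 1.3 dB over, so 11.7 dB of GR.
B: 3 dB over, compressed to 1.5 dB over, so 1.5 dB of GR.
Difference: 10.2 dB in favour of A.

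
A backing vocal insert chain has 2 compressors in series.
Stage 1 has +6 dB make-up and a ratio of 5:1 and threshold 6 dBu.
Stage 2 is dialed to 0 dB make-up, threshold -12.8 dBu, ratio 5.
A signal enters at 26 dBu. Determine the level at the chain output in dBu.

Stage 1: overshoot 20 dB → 20/5 = 4 dB → 10 dBu; +6 dB make-up → 16 dBu.
Stage 2: 16 dBu is 28.8 dB over -12.8 dBu; at 5:1 that becomes 5.76 dB over, giving -7.04 dBu.

-7.04 dBu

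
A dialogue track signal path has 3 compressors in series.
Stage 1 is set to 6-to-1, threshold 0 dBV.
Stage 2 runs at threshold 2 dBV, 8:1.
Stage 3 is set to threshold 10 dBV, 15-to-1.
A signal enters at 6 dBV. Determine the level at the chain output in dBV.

1 dBV

Stage 1: overshoot 6 dB → 6/6 = 1 dB → 1 dBV.
Stage 2: 1 dBV ≤ 2 dBV, so stage 2 doesn't engage; output 1 dBV.
Stage 3: 1 dBV is at or below the 10 dBV threshold — no compression; output 1 dBV.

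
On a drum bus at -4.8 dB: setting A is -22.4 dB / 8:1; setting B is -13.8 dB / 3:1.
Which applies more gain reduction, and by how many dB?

A, by 9.4 dB

A: 17.6 dB over, compressed to 2.2 dB over, so 15.4 dB of GR.
B: 9 dB over, compressed to 3 dB over, so 6 dB of GR.
A reduces 9.4 dB more.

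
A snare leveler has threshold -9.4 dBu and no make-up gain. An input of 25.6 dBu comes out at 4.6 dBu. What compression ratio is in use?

2.5:1

Input overshoot = 25.6 − (-9.4) = 35 dB; output overshoot = 4.6 − (-9.4) = 14 dB.
Ratio = 35 / 14 = 2.5.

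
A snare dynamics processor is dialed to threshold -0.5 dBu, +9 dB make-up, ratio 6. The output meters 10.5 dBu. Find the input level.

Remove make-up: 10.5 − 9 = 1.5 dBu.
That's 2 dB above the -0.5 dBu threshold.
Before 6:1 compression the overshoot was 2 × 6 = 12 dB, so input = -0.5 + 12 = 11.5 dBu.

11.5 dBu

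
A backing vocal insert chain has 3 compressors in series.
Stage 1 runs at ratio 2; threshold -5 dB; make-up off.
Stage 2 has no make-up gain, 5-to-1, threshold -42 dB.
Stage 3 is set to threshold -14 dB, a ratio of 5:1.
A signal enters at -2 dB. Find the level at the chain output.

Stage 1: -2 dB is 3 dB over -5 dB; at 2:1 that becomes 1.5 dB over, giving -3.5 dB.
Stage 2: 38.5 dB above -42 dB, reduced 5:1 to 7.7 dB above → -34.3 dB.
Stage 3: -34.3 dB ≤ -14 dB, so stage 3 doesn't engage; output -34.3 dB.

-34.3 dB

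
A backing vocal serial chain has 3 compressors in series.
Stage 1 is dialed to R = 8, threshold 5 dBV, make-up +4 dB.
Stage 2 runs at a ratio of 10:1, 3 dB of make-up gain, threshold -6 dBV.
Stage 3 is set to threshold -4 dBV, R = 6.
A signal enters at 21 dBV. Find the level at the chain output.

-3.55 dBV

Stage 1: 16 dB above 5 dBV, reduced 8:1 to 2 dB above → 7 dBV; +4 dB make-up → 11 dBV.
Stage 2: 11 dBV is 17 dB over -6 dBV; at 10:1 that becomes 1.7 dB over, giving -4.3 dBV; +3 dB make-up → -1.3 dBV.
Stage 3: -1.3 dBV is 2.7 dB over -4 dBV; at 6:1 that becomes 0.45 dB over, giving -3.55 dBV.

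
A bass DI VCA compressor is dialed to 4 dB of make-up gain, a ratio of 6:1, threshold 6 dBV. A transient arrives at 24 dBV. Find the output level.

13 dBV

Overshoot: 24 − 6 = 18 dB.
At 6:1 the overshoot is divided by 6, leaving 3 dB above threshold.
That puts the output at 9 dBV; make-up adds 4 dB, giving 13 dBV.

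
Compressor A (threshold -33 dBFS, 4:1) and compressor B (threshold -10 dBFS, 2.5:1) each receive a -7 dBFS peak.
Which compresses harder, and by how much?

A: GR = 26 − 26/4 = 19.5 dB.
B: GR = 3 − 3/2.5 = 1.8 dB.
Difference: 17.7 dB in favour of A.

A, by 17.7 dB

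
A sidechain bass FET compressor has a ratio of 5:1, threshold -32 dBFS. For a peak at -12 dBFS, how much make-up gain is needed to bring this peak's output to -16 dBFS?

12 dB

The peak compresses to -32 + 20/5 = -28 dBFS.
To reach -16 dBFS requires -16 − (-28) = 12 dB of make-up.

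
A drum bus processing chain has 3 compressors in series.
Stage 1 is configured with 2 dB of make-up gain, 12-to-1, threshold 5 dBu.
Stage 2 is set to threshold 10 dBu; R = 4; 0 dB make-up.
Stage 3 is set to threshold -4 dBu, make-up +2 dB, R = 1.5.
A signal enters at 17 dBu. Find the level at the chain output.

Stage 1: overshoot 12 dB → 12/12 = 1 dB → 6 dBu; +2 dB make-up → 8 dBu.
Stage 2: 8 dBu ≤ 10 dBu, so stage 2 doesn't engage; output 8 dBu.
Stage 3: 8 dBu is 12 dB over -4 dBu; at 1.5:1 that becomes 8 dB over, giving 4 dBu; +2 dB make-up → 6 dBu.

6 dBu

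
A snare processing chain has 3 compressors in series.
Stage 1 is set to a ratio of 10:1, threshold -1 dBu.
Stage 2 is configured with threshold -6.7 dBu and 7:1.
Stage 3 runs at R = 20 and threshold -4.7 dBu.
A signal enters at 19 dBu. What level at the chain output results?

-5.6 dBu

Stage 1: 20 dB above -1 dBu, reduced 10:1 to 2 dB above → 1 dBu.
Stage 2: 7.7 dB above -6.7 dBu, reduced 7:1 to 1.1 dB above → -5.6 dBu.
Stage 3: below threshold (-5.6 ≤ -4.7); passes unchanged; output -5.6 dBu.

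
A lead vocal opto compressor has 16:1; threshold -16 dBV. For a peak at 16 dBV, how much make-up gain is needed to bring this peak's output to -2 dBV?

Without make-up, output = threshold + overshoot/16 = -16 + 2 = -14 dBV.
Gap to target: 12 dB.

12 dB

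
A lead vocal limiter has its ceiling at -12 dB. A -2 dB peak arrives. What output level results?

A brickwall limiter is an ∞:1 compressor: any input above the ceiling is clamped to -12 dB.

-12 dB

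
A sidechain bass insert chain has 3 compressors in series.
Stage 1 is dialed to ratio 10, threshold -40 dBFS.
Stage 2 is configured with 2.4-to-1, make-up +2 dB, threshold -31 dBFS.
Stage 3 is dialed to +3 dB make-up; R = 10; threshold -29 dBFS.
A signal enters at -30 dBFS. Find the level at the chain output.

-34 dBFS

Stage 1: -30 dBFS is 10 dB over -40 dBFS; at 10:1 that becomes 1 dB over, giving -39 dBFS.
Stage 2: -39 dBFS is at or below the -31 dBFS threshold — no compression; make-up brings it to -37 dBFS.
Stage 3: -37 dBFS ≤ -29 dBFS, so stage 3 doesn't engage; make-up brings it to -34 dBFS.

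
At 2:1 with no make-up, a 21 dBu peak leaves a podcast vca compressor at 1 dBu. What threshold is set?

-19 dBu

Input is 40 dB above T (since output overshoot × R = input overshoot: (1 − T)·2 = 21 − T gives T = -19 dBu).
Check: -19 + (21 − (-19))/2 = -19 + 20 = 1 dBu. ✓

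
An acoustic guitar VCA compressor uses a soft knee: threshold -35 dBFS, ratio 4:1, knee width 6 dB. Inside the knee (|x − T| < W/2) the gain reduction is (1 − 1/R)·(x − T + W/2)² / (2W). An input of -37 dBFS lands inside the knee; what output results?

x − T + W/2 = -37 − (-35) + 3 = 1.
GR = (1 − 1/4) × 1² / 12 = 0.75 × 1 / 12 = 0.0625 dB.
Output = -37 − 0.0625 = -37.0625 dBFS.

-37.0625 dBFS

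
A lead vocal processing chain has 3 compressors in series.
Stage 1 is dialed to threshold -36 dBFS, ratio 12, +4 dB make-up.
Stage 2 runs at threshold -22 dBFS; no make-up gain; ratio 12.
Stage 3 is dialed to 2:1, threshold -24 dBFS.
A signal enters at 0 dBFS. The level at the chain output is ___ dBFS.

-29 dBFS

Stage 1: 36 dB above -36 dBFS, reduced 12:1 to 3 dB above → -33 dBFS; +4 dB make-up → -29 dBFS.
Stage 2: -29 dBFS is at or below the -22 dBFS threshold — no compression; output -29 dBFS.
Stage 3: -29 dBFS is at or below the -24 dBFS threshold — no compression; output -29 dBFS.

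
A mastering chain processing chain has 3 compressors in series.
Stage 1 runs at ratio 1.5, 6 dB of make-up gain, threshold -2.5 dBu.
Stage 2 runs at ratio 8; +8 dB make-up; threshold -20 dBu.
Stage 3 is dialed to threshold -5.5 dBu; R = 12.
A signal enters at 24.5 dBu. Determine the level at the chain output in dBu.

Stage 1: 24.5 dBu is 27 dB over -2.5 dBu; at 1.5:1 that becomes 18 dB over, giving 15.5 dBu; +6 dB make-up → 21.5 dBu.
Stage 2: 41.5 dB above -20 dBu, reduced 8:1 to 5.1875 dB above → -14.8125 dBu; +8 dB make-up → -6.8125 dBu.
Stage 3: -6.8125 dBu ≤ -5.5 dBu, so stage 3 doesn't engage; output -6.8125 dBu.

-6.8125 dBu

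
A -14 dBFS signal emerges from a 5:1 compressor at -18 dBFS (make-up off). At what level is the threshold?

-19 dBFS

Input is 5 dB above T (since output overshoot × R = input overshoot: (-18 − T)·5 = -14 − T gives T = -19 dBFS).
Check: -19 + (-14 − (-19))/5 = -19 + 1 = -18 dBFS. ✓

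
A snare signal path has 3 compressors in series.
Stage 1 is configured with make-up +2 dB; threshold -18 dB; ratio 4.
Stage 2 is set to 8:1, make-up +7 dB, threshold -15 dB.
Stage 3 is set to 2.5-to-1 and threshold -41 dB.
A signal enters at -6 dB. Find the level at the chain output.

-27.7 dB

Stage 1: -6 dB is 12 dB over -18 dB; at 4:1 that becomes 3 dB over, giving -15 dB; +2 dB make-up → -13 dB.
Stage 2: -13 dB is 2 dB over -15 dB; at 8:1 that becomes 0.25 dB over, giving -14.75 dB; +7 dB make-up → -7.75 dB.
Stage 3: overshoot 33.25 dB → 33.25/2.5 = 13.3 dB → -27.7 dB.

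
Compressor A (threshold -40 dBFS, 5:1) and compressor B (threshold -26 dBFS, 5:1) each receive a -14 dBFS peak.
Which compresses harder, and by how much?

A: 26 dB over, compressed to 5.2 dB over, so 20.8 dB of GR.
B: 12 dB over, compressed to 2.4 dB over, so 9.6 dB of GR.
A applies 11.2 dB more gain reduction.

A, by 11.2 dB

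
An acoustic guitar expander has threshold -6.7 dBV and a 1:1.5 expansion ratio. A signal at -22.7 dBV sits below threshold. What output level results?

-30.7 dBV

The input is 16 dB below the -6.7 dBV threshold.
A 1:1.5 expander multiplies undershoot by 1.5: 16 × 1.5 = 24 dB below threshold.
Output = -6.7 − 24 = -30.7 dBV.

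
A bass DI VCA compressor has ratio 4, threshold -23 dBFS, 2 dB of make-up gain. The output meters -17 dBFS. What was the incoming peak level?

Remove make-up: -17 − 2 = -19 dBFS.
That's 4 dB above the -23 dBFS threshold.
Input overshoot = R × output overshoot = 16 dB → input = -23 + 16 = -7 dBFS.

-7 dBFS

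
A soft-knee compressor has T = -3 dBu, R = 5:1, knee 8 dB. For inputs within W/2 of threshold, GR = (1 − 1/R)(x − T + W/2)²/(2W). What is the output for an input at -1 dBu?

x − T + W/2 = -1 − (-3) + 4 = 6.
GR = (1 − 1/5) × 6² / 16 = 0.8 × 36 / 16 = 1.8 dB.
Output = -1 − 1.8 = -2.8 dBu.

-2.8 dBu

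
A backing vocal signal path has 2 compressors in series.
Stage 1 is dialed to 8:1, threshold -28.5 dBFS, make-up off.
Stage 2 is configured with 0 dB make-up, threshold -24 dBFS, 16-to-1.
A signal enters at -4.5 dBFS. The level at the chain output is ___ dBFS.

-25.5 dBFS

Stage 1: overshoot 24 dB → 24/8 = 3 dB → -25.5 dBFS.
Stage 2: -25.5 dBFS is at or below the -24 dBFS threshold — no compression; output -25.5 dBFS.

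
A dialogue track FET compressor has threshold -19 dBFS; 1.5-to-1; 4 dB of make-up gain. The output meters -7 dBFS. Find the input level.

-7 dBFS

Before make-up, the level was -7 − 4 = -11 dBFS.
The compressed level sits -11 − (-19) = 8 dB over threshold.
Input overshoot = R × output overshoot = 12 dB → input = -19 + 12 = -7 dBFS.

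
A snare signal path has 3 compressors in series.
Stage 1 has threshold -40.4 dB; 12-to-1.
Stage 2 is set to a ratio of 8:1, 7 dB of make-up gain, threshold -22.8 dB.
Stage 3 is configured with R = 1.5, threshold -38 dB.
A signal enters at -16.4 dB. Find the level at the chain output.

-33.6 dB

Stage 1: -16.4 dB is 24 dB over -40.4 dB; at 12:1 that becomes 2 dB over, giving -38.4 dB.
Stage 2: -38.4 dB ≤ -22.8 dB, so stage 2 doesn't engage; make-up brings it to -31.4 dB.
Stage 3: -31.4 dB is 6.6 dB over -38 dB; at 1.5:1 that becomes 4.4 dB over, giving -33.6 dB.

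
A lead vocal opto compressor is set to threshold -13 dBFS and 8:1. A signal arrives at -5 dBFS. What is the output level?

-12 dBFS

Overshoot: -5 − (-13) = 8 dB.
The 8 dB excess becomes 1 dB after 8:1 reduction.
So the level is -13 + 1 = -12 dBFS.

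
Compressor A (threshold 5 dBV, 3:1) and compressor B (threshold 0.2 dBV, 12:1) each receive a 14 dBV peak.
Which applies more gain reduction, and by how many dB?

A: GR = 9 − 9/3 = 6 dB.
B: GR = 13.8 − 13.8/12 = 12.65 dB.
Difference: 6.65 dB in favour of B.

B, by 6.65 dB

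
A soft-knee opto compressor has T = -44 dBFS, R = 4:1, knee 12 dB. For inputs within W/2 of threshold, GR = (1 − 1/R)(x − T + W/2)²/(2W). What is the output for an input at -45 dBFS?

x − T + W/2 = -45 − (-44) + 6 = 5.
GR = (1 − 1/4) × 5² / 24 = 0.75 × 25 / 24 = 0.78125 dB.
Output = -45 − 0.78125 = -45.78125 dBFS.

-45.78125 dBFS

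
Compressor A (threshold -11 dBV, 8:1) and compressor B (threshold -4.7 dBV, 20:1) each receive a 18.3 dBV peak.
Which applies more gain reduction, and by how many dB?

A, by 3.7875 dB

A: GR = 29.3 − 29.3/8 = 25.6375 dB.
B: GR = 23 − 23/20 = 21.85 dB.
A reduces 3.7875 dB more.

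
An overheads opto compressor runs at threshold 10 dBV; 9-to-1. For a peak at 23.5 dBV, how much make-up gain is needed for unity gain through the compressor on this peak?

Overshoot 13.5 dB → 13.5/9 = 1.5 dB after compression, so the compressed level is 10 + 1.5 = 11.5 dBV.
Make-up = target − compressed = 23.5 − 11.5 = 12 dB.

12 dB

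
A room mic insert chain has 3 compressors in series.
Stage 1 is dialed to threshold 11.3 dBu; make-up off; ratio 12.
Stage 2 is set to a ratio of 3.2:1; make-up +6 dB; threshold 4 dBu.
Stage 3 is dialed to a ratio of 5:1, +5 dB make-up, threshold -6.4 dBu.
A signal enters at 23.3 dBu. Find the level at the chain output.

2.39875 dBu

Stage 1: 12 dB above 11.3 dBu, reduced 12:1 to 1 dB above → 12.3 dBu.
Stage 2: 8.3 dB above 4 dBu, reduced 3.2:1 to 2.59375 dB above → 6.59375 dBu; +6 dB make-up → 12.59375 dBu.
Stage 3: overshoot 18.99375 dB → 18.99375/5 = 3.79875 dB → -2.60125 dBu; +5 dB make-up → 2.39875 dBu.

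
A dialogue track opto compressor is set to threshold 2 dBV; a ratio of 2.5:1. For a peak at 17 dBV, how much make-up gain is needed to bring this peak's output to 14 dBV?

6 dB

Overshoot 15 dB → 15/2.5 = 6 dB after compression, so the compressed level is 2 + 6 = 8 dBV.
Make-up = target − compressed = 14 − 8 = 6 dB.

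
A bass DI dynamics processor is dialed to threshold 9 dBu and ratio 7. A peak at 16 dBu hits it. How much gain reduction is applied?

The signal is 7 dB above threshold.
A 7:1 ratio leaves 1 dB of that excess.
So the signal is attenuated by 7 − 1 = 6 dB.

6 dB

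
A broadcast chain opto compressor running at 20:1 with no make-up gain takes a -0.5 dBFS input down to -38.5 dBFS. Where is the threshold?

Input is 40 dB above T (since output overshoot × R = input overshoot: (-38.5 − T)·20 = -0.5 − T gives T = -40.5 dBFS).
Check: -40.5 + (-0.5 − (-40.5))/20 = -40.5 + 2 = -38.5 dBFS. ✓

-40.5 dBFS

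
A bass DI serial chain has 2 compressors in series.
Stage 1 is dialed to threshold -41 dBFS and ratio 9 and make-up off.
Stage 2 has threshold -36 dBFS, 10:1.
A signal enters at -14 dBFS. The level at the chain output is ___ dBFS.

Stage 1: 27 dB above -41 dBFS, reduced 9:1 to 3 dB above → -38 dBFS.
Stage 2: below threshold (-38 ≤ -36); passes unchanged; output -38 dBFS.

-38 dBFS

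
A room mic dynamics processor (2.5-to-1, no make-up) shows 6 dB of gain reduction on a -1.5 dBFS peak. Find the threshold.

Gain reduction = -1.5 − (-7.5) = 6 dB; output overshoot = GR / (R − 1) = 6 / 1.5 = 4 dB.
Threshold = output − output overshoot = -7.5 − 4 = -11.5 dBFS.

-11.5 dBFS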